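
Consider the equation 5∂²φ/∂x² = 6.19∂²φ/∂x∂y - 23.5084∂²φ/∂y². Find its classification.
Rewriting in standard form: 5∂²φ/∂x² - 6.19∂²φ/∂x∂y + 23.5084∂²φ/∂y² = 0. Elliptic. (A = 5, B = -6.19, C = 23.5084 gives B² - 4AC = -431.8519.)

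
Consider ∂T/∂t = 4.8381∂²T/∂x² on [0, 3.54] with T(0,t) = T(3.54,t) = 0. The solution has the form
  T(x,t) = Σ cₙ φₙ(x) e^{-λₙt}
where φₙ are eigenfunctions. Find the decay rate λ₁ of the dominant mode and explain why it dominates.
Eigenvalues: λₙ = 4.8381n²π²/3.54².
First three modes:
  n=1: λ₁ = 4.8381π²/3.54² ≈ 3.81
  n=2: λ₂ = 19.3524π²/3.54² ≈ 15.242 (4× faster decay)
  n=3: λ₃ = 43.5429π²/3.54² ≈ 34.293 (9× faster decay)
As t → ∞, higher modes decay exponentially faster. The n=1 mode dominates: T ~ c₁ sin(πx/3.54) e^{-λ₁t}.
Decay rate: λ₁ = 4.8381π²/3.54² ≈ 3.81.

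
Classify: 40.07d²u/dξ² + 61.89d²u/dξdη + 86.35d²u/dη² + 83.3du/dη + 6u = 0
Elliptic (discriminant = -10009.8059).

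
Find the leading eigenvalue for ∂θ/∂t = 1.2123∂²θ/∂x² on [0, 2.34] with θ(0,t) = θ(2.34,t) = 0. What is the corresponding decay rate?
Eigenvalues: λₙ = 1.2123n²π²/2.34².
First three modes:
  n=1: λ₁ = 1.2123π²/2.34² ≈ 2.185
  n=2: λ₂ = 4.8492π²/2.34² ≈ 8.741 (4× faster decay)
  n=3: λ₃ = 10.9107π²/2.34² ≈ 19.666 (9× faster decay)
As t → ∞, higher modes decay exponentially faster. The n=1 mode dominates: θ ~ c₁ sin(πx/2.34) e^{-λ₁t}.
Decay rate: λ₁ = 1.2123π²/2.34² ≈ 2.185.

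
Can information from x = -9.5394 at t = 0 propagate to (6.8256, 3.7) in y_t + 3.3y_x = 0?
No. Only data at x = -5.3844 affects (6.8256, 3.7). Advection has one-way propagation along characteristics.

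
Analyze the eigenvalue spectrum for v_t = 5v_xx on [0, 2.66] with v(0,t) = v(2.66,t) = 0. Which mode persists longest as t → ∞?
Eigenvalues: λₙ = 5n²π²/2.66².
First three modes:
  n=1: λ₁ = 5π²/2.66² ≈ 6.974
  n=2: λ₂ = 20π²/2.66² ≈ 27.898 (4× faster decay)
  n=3: λ₃ = 45π²/2.66² ≈ 62.77 (9× faster decay)
As t → ∞, higher modes decay exponentially faster. The n=1 mode dominates: v ~ c₁ sin(πx/2.66) e^{-λ₁t}.
Decay rate: λ₁ = 5π²/2.66² ≈ 6.974.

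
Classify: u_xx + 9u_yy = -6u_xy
Rewriting in standard form: u_xx + 6u_xy + 9u_yy = 0. Parabolic (discriminant = 0).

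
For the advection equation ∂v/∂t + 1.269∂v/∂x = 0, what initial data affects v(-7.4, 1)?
A single point: x = -8.669. The characteristic through (-7.4, 1) is x - 1.269t = const, so x = -7.4 - 1.269·1 = -8.669.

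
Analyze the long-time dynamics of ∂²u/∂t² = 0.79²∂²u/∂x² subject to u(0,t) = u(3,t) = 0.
Long-time behavior: u oscillates (no decay). Energy is conserved; the solution oscillates indefinitely as standing waves.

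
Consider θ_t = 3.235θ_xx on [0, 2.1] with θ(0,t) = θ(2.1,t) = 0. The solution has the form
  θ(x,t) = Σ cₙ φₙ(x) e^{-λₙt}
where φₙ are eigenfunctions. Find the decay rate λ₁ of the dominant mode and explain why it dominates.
Eigenvalues: λₙ = 3.235n²π²/2.1².
First three modes:
  n=1: λ₁ = 3.235π²/2.1² ≈ 7.24
  n=2: λ₂ = 12.94π²/2.1² ≈ 28.96 (4× faster decay)
  n=3: λ₃ = 29.115π²/2.1² ≈ 65.16 (9× faster decay)
As t → ∞, higher modes decay exponentially faster. The n=1 mode dominates: θ ~ c₁ sin(πx/2.1) e^{-λ₁t}.
Decay rate: λ₁ = 3.235π²/2.1² ≈ 7.24.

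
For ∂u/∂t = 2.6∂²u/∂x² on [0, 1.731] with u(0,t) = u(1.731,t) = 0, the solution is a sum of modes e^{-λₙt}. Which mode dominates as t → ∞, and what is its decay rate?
Eigenvalues: λₙ = 2.6n²π²/1.731².
First three modes:
  n=1: λ₁ = 2.6π²/1.731² ≈ 8.564
  n=2: λ₂ = 10.4π²/1.731² ≈ 34.256 (4× faster decay)
  n=3: λ₃ = 23.4π²/1.731² ≈ 77.076 (9× faster decay)
As t → ∞, higher modes decay exponentially faster. The n=1 mode dominates: u ~ c₁ sin(πx/1.731) e^{-λ₁t}.
Decay rate: λ₁ = 2.6π²/1.731² ≈ 8.564.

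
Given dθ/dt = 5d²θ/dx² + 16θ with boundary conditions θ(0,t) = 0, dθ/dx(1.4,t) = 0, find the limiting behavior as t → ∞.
θ grows unboundedly. Reaction dominates diffusion (r=16 > κπ²/(4L²)≈6.29); solution grows exponentially.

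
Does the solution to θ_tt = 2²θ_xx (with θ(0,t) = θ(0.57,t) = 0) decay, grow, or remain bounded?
θ oscillates (no decay). Energy is conserved; the solution oscillates indefinitely as standing waves.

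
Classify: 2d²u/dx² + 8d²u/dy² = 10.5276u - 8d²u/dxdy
Rewriting in standard form: 2d²u/dx² + 8d²u/dxdy + 8d²u/dy² - 10.5276u = 0. Parabolic (discriminant = 0).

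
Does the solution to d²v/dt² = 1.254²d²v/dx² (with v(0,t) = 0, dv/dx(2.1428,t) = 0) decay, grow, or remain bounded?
v oscillates (no decay). Energy is conserved; the solution oscillates indefinitely as standing waves.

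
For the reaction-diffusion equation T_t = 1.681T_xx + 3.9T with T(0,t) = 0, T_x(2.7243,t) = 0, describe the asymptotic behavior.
T grows unboundedly. Reaction dominates diffusion (r=3.9 > κπ²/(4L²)≈0.56); solution grows exponentially.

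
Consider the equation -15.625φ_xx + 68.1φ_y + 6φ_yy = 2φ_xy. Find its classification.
Rewriting in standard form: -15.625φ_xx - 2φ_xy + 6φ_yy + 68.1φ_y = 0. Hyperbolic. (A = -15.625, B = -2, C = 6 gives B² - 4AC = 379.)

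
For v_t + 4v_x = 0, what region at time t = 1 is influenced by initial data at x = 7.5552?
At x = 11.5552. The characteristic carries data from (7.5552, 0) to (11.5552, 1).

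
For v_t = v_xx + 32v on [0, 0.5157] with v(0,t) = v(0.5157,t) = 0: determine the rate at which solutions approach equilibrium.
Eigenvalues: λₙ = n²π²/0.5157² - 32.
First three modes:
  n=1: λ₁ = π²/0.5157² - 32 ≈ 5.111
  n=2: λ₂ = 4π²/0.5157² - 32 ≈ 116.445
  n=3: λ₃ = 9π²/0.5157² - 32 ≈ 302.001
Since π²/0.5157² ≈ 37.111 > 32, all λₙ > 0.
The n=1 mode decays slowest → dominates as t → ∞.
Asymptotic: v ~ c₁ sin(πx/0.5157) e^{-λ₁t} with decay rate λ₁ ≈ 5.111.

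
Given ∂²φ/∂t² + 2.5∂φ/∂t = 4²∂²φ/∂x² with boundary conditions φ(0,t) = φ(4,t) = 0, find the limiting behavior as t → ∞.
φ → 0. Damping (γ=2.5) dissipates energy; oscillations decay exponentially.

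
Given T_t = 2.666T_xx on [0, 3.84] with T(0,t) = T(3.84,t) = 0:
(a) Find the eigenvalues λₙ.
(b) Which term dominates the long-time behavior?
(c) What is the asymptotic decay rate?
Eigenvalues: λₙ = 2.666n²π²/3.84².
First three modes:
  n=1: λ₁ = 2.666π²/3.84² ≈ 1.784
  n=2: λ₂ = 10.664π²/3.84² ≈ 7.138 (4× faster decay)
  n=3: λ₃ = 23.994π²/3.84² ≈ 16.06 (9× faster decay)
As t → ∞, higher modes decay exponentially faster. The n=1 mode dominates: T ~ c₁ sin(πx/3.84) e^{-λ₁t}.
Decay rate: λ₁ = 2.666π²/3.84² ≈ 1.784.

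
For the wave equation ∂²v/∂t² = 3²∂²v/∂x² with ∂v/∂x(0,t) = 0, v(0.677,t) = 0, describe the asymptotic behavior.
v oscillates (no decay). Energy is conserved; the solution oscillates indefinitely as standing waves.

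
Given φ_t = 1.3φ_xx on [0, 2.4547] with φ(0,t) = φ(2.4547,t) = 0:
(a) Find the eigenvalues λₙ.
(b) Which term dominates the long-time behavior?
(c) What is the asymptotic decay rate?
Eigenvalues: λₙ = 1.3n²π²/2.4547².
First three modes:
  n=1: λ₁ = 1.3π²/2.4547² ≈ 2.129
  n=2: λ₂ = 5.2π²/2.4547² ≈ 8.517 (4× faster decay)
  n=3: λ₃ = 11.7π²/2.4547² ≈ 19.164 (9× faster decay)
As t → ∞, higher modes decay exponentially faster. The n=1 mode dominates: φ ~ c₁ sin(πx/2.4547) e^{-λ₁t}.
Decay rate: λ₁ = 1.3π²/2.4547² ≈ 2.129.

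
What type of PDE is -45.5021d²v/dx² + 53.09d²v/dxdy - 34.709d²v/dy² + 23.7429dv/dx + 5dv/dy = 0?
With A = -45.5021, B = 53.09, C = -34.709, the discriminant is -3498.7814556. This is an elliptic PDE.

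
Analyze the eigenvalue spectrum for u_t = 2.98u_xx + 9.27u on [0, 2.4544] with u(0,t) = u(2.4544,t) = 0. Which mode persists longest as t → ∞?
Eigenvalues: λₙ = 2.98n²π²/2.4544² - 9.27.
First three modes:
  n=1: λ₁ = 2.98π²/2.4544² - 9.27 ≈ -4.388
  n=2: λ₂ = 11.92π²/2.4544² - 9.27 ≈ 10.259
  n=3: λ₃ = 26.82π²/2.4544² - 9.27 ≈ 34.671
Since 2.98π²/2.4544² ≈ 4.882 < 9.27, λ₁ < 0.
The n=1 mode grows fastest (−λₙ is largest for n=1) → dominates.
Asymptotic: u ~ c₁ sin(πx/2.4544) e^{4.388t} (exponential growth at rate −λ₁ ≈ 4.388).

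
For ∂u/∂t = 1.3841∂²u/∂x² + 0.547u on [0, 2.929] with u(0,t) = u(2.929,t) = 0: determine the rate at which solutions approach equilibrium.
Eigenvalues: λₙ = 1.3841n²π²/2.929² - 0.547.
First three modes:
  n=1: λ₁ = 1.3841π²/2.929² - 0.547 ≈ 1.045
  n=2: λ₂ = 5.5364π²/2.929² - 0.547 ≈ 5.822
  n=3: λ₃ = 12.4569π²/2.929² - 0.547 ≈ 13.784
Since 1.3841π²/2.929² ≈ 1.592 > 0.547, all λₙ > 0.
The n=1 mode decays slowest → dominates as t → ∞.
Asymptotic: u ~ c₁ sin(πx/2.929) e^{-λ₁t} with decay rate λ₁ ≈ 1.045.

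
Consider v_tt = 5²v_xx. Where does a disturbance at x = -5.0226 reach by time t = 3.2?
Domain of influence: [-21.0226, 10.9774]. Data at x = -5.0226 spreads outward at speed 5.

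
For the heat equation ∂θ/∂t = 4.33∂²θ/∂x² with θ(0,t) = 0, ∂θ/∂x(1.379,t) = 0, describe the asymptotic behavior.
θ → 0. Heat escapes through the Dirichlet boundary.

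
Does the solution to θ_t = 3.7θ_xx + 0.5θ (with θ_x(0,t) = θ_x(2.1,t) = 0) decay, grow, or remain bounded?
θ grows unboundedly. With Neumann BCs the constant mode has diffusion eigenvalue 0, so any r > 0 makes it grow like e^(0.5t); solution grows exponentially.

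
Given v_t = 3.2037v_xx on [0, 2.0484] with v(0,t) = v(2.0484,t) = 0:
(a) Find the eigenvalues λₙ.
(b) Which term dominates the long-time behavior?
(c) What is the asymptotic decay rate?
Eigenvalues: λₙ = 3.2037n²π²/2.0484².
First three modes:
  n=1: λ₁ = 3.2037π²/2.0484² ≈ 7.536
  n=2: λ₂ = 12.8148π²/2.0484² ≈ 30.143 (4× faster decay)
  n=3: λ₃ = 28.8333π²/2.0484² ≈ 67.821 (9× faster decay)
As t → ∞, higher modes decay exponentially faster. The n=1 mode dominates: v ~ c₁ sin(πx/2.0484) e^{-λ₁t}.
Decay rate: λ₁ = 3.2037π²/2.0484² ≈ 7.536.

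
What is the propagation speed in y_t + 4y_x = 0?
Speed = 4. Information travels along x - 4t = const (rightward).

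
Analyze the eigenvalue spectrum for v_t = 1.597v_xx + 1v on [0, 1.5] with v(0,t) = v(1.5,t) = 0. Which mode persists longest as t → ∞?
Eigenvalues: λₙ = 1.597n²π²/1.5² - 1.
First three modes:
  n=1: λ₁ = 1.597π²/1.5² - 1 ≈ 6.005
  n=2: λ₂ = 6.388π²/1.5² - 1 ≈ 27.021
  n=3: λ₃ = 14.373π²/1.5² - 1 ≈ 62.047
Since 1.597π²/1.5² ≈ 7.005 > 1, all λₙ > 0.
The n=1 mode decays slowest → dominates as t → ∞.
Asymptotic: v ~ c₁ sin(πx/1.5) e^{-λ₁t} with decay rate λ₁ ≈ 6.005.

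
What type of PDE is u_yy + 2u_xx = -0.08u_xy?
Rewriting in standard form: 2u_xx + 0.08u_xy + u_yy = 0. With A = 2, B = 0.08, C = 1, the discriminant is -7.9936. This is an elliptic PDE.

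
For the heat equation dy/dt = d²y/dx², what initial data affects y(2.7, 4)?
The entire real line. The heat equation has infinite propagation speed: any initial disturbance instantly affects all points (though exponentially small far away).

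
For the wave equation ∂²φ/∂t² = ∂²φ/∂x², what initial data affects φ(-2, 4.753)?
Domain of dependence: [-6.753, 2.753]. Signals travel at speed 1, so data within |x - -2| ≤ 1·4.753 = 4.753 can reach the point.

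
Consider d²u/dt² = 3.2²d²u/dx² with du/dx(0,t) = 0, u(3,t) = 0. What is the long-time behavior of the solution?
As t → ∞, u oscillates (no decay). Energy is conserved; the solution oscillates indefinitely as standing waves.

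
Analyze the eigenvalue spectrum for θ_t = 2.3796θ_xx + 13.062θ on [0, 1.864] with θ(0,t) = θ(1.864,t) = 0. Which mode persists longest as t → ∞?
Eigenvalues: λₙ = 2.3796n²π²/1.864² - 13.062.
First three modes:
  n=1: λ₁ = 2.3796π²/1.864² - 13.062 ≈ -6.303
  n=2: λ₂ = 9.5184π²/1.864² - 13.062 ≈ 13.976
  n=3: λ₃ = 21.4164π²/1.864² - 13.062 ≈ 47.773
Since 2.3796π²/1.864² ≈ 6.759 < 13.062, λ₁ < 0.
The n=1 mode grows fastest (−λₙ is largest for n=1) → dominates.
Asymptotic: θ ~ c₁ sin(πx/1.864) e^{6.303t} (exponential growth at rate −λ₁ ≈ 6.303).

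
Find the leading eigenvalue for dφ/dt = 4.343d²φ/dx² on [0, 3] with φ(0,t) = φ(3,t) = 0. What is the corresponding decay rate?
Eigenvalues: λₙ = 4.343n²π²/3².
First three modes:
  n=1: λ₁ = 4.343π²/3² ≈ 4.763
  n=2: λ₂ = 17.372π²/3² ≈ 19.051 (4× faster decay)
  n=3: λ₃ = 39.087π²/3² ≈ 42.864 (9× faster decay)
As t → ∞, higher modes decay exponentially faster. The n=1 mode dominates: φ ~ c₁ sin(πx/3) e^{-λ₁t}.
Decay rate: λ₁ = 4.343π²/3² ≈ 4.763.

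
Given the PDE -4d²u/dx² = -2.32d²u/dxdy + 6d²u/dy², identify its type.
Rewriting in standard form: -4d²u/dx² + 2.32d²u/dxdy - 6d²u/dy² = 0. The second-order coefficients are A = -4, B = 2.32, C = -6. Since B² - 4AC = -90.6176 < 0, this is an elliptic PDE.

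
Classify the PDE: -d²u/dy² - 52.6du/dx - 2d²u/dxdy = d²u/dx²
Rewriting in standard form: -d²u/dx² - 2d²u/dxdy - d²u/dy² - 52.6du/dx = 0. A = -1, B = -2, C = -1. Discriminant B² - 4AC = 0. Since 0 = 0, parabolic.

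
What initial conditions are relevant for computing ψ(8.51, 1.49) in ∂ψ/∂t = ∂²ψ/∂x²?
The entire real line. The heat equation has infinite propagation speed: any initial disturbance instantly affects all points (though exponentially small far away).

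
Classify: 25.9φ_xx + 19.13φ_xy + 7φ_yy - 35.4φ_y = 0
Elliptic (discriminant = -359.2431).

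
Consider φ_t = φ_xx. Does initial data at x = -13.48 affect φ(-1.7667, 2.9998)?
Yes, for any finite x. The heat equation has infinite propagation speed, so all initial data affects all points at any t > 0.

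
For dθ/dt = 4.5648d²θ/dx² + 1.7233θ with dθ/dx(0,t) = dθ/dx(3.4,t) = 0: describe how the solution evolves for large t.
θ grows unboundedly. With Neumann BCs the constant mode has diffusion eigenvalue 0, so any r > 0 makes it grow like e^(1.7233t); solution grows exponentially.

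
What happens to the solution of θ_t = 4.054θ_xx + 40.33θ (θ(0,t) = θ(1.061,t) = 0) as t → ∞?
θ grows unboundedly. Reaction dominates diffusion (r=40.33 > κπ²/L²≈35.54); solution grows exponentially.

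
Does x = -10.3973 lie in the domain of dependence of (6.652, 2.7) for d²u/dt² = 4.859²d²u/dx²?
No. The domain of dependence is [-6.4673, 19.7713], and -10.3973 is outside this interval.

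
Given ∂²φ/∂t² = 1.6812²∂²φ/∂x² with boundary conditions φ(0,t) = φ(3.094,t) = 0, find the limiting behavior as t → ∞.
φ oscillates (no decay). Energy is conserved; the solution oscillates indefinitely as standing waves.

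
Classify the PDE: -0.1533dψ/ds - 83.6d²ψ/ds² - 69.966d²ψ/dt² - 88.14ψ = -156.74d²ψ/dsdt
Rewriting in standard form: -83.6d²ψ/ds² + 156.74d²ψ/dsdt - 69.966d²ψ/dt² - 0.1533dψ/ds - 88.14ψ = 0. A = -83.6, B = 156.74, C = -69.966. Discriminant B² - 4AC = 1170.7972. Since 1170.7972 > 0, hyperbolic.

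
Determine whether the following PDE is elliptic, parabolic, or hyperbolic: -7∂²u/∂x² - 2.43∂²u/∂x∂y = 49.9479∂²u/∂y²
Rewriting in standard form: -7∂²u/∂x² - 2.43∂²u/∂x∂y - 49.9479∂²u/∂y² = 0. Coefficients: A = -7, B = -2.43, C = -49.9479. B² - 4AC = -1392.6363, which is negative, so the equation is elliptic.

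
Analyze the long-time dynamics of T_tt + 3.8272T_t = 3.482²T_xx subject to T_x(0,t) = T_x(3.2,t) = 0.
Long-time behavior: T → constant (steady state). Damping (γ=3.8272) dissipates the nonconstant modes; with Neumann BCs the spatial average obeys M''+γM'=0 and tends to a finite limit.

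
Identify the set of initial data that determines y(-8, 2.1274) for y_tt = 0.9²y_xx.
Domain of dependence: [-9.91466, -6.08534]. Signals travel at speed 0.9, so data within |x - -8| ≤ 0.9·2.1274 = 1.91466 can reach the point.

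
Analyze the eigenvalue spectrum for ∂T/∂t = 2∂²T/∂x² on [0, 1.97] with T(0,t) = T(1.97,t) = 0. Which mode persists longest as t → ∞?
Eigenvalues: λₙ = 2n²π²/1.97².
First three modes:
  n=1: λ₁ = 2π²/1.97² ≈ 5.086
  n=2: λ₂ = 8π²/1.97² ≈ 20.345 (4× faster decay)
  n=3: λ₃ = 18π²/1.97² ≈ 45.776 (9× faster decay)
As t → ∞, higher modes decay exponentially faster. The n=1 mode dominates: T ~ c₁ sin(πx/1.97) e^{-λ₁t}.
Decay rate: λ₁ = 2π²/1.97² ≈ 5.086.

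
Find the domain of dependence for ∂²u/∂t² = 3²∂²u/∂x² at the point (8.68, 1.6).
Domain of dependence: [3.88, 13.48]. Signals travel at speed 3, so data within |x - 8.68| ≤ 3·1.6 = 4.8 can reach the point.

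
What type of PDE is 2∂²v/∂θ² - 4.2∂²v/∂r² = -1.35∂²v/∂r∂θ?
Rewriting in standard form: -4.2∂²v/∂r² + 1.35∂²v/∂r∂θ + 2∂²v/∂θ² = 0. With A = -4.2, B = 1.35, C = 2, the discriminant is 35.4225. This is a hyperbolic PDE.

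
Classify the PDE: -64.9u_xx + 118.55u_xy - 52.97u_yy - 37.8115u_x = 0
A = -64.9, B = 118.55, C = -52.97. Discriminant B² - 4AC = 303.0905. Since 303.0905 > 0, hyperbolic.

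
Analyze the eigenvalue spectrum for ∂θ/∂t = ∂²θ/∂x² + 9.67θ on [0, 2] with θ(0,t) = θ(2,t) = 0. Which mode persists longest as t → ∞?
Eigenvalues: λₙ = n²π²/2² - 9.67.
First three modes:
  n=1: λ₁ = π²/2² - 9.67 ≈ -7.203
  n=2: λ₂ = 4π²/2² - 9.67 ≈ 0.2
  n=3: λ₃ = 9π²/2² - 9.67 ≈ 12.537
Since π²/2² ≈ 2.467 < 9.67, λ₁ < 0.
The n=1 mode grows fastest (−λₙ is largest for n=1) → dominates.
Asymptotic: θ ~ c₁ sin(πx/2) e^{7.203t} (exponential growth at rate −λ₁ ≈ 7.203).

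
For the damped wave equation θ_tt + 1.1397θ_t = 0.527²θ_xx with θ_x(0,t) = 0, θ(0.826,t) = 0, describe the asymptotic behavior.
θ → 0. Damping (γ=1.1397) dissipates energy; oscillations decay exponentially.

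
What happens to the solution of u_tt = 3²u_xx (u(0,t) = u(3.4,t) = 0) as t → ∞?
u oscillates (no decay). Energy is conserved; the solution oscillates indefinitely as standing waves.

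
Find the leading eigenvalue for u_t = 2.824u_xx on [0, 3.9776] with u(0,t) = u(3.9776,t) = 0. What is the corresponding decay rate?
Eigenvalues: λₙ = 2.824n²π²/3.9776².
First three modes:
  n=1: λ₁ = 2.824π²/3.9776² ≈ 1.762
  n=2: λ₂ = 11.296π²/3.9776² ≈ 7.047 (4× faster decay)
  n=3: λ₃ = 25.416π²/3.9776² ≈ 15.855 (9× faster decay)
As t → ∞, higher modes decay exponentially faster. The n=1 mode dominates: u ~ c₁ sin(πx/3.9776) e^{-λ₁t}.
Decay rate: λ₁ = 2.824π²/3.9776² ≈ 1.762.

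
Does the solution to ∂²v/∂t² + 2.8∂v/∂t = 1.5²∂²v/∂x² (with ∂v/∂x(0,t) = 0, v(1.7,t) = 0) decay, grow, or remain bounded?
v → 0. Damping (γ=2.8) dissipates energy; oscillations decay exponentially.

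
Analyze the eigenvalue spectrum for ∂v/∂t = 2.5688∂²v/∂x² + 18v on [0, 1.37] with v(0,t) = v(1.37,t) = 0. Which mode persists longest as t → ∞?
Eigenvalues: λₙ = 2.5688n²π²/1.37² - 18.
First three modes:
  n=1: λ₁ = 2.5688π²/1.37² - 18 ≈ -4.492
  n=2: λ₂ = 10.2752π²/1.37² - 18 ≈ 36.032
  n=3: λ₃ = 23.1192π²/1.37² - 18 ≈ 103.571
Since 2.5688π²/1.37² ≈ 13.508 < 18, λ₁ < 0.
The n=1 mode grows fastest (−λₙ is largest for n=1) → dominates.
Asymptotic: v ~ c₁ sin(πx/1.37) e^{4.492t} (exponential growth at rate −λ₁ ≈ 4.492).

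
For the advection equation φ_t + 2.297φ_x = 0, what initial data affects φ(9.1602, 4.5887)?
A single point: x = -1.3800439. The characteristic through (9.1602, 4.5887) is x - 2.297t = const, so x = 9.1602 - 2.297·4.5887 = -1.3800439.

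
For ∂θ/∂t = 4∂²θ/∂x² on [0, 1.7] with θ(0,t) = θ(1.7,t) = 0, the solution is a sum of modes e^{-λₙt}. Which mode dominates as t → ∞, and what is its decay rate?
Eigenvalues: λₙ = 4n²π²/1.7².
First three modes:
  n=1: λ₁ = 4π²/1.7² ≈ 13.66
  n=2: λ₂ = 16π²/1.7² ≈ 54.641 (4× faster decay)
  n=3: λ₃ = 36π²/1.7² ≈ 122.943 (9× faster decay)
As t → ∞, higher modes decay exponentially faster. The n=1 mode dominates: θ ~ c₁ sin(πx/1.7) e^{-λ₁t}.
Decay rate: λ₁ = 4π²/1.7² ≈ 13.66.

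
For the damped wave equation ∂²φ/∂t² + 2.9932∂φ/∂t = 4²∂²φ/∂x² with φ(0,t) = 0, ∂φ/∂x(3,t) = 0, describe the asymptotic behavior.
φ → 0. Damping (γ=2.9932) dissipates energy; oscillations decay exponentially.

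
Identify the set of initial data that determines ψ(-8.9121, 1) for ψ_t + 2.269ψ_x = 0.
A single point: x = -11.1811. The characteristic through (-8.9121, 1) is x - 2.269t = const, so x = -8.9121 - 2.269·1 = -11.1811.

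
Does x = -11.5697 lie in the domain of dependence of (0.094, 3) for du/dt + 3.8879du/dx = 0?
Yes. The characteristic through (0.094, 3) passes through x = -11.5697.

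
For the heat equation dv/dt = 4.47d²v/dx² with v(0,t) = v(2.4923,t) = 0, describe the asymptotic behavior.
v → 0. Heat diffuses out through both boundaries.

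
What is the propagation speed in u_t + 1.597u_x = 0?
Speed = 1.597. Information travels along x - 1.597t = const (rightward).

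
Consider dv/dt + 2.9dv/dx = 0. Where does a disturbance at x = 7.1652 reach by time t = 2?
At x = 12.9652. The characteristic carries data from (7.1652, 0) to (12.9652, 2).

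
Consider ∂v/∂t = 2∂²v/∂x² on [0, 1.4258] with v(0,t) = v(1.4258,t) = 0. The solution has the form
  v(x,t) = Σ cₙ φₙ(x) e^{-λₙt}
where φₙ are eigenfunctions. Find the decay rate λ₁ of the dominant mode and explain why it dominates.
Eigenvalues: λₙ = 2n²π²/1.4258².
First three modes:
  n=1: λ₁ = 2π²/1.4258² ≈ 9.71
  n=2: λ₂ = 8π²/1.4258² ≈ 38.839 (4× faster decay)
  n=3: λ₃ = 18π²/1.4258² ≈ 87.389 (9× faster decay)
As t → ∞, higher modes decay exponentially faster. The n=1 mode dominates: v ~ c₁ sin(πx/1.4258) e^{-λ₁t}.
Decay rate: λ₁ = 2π²/1.4258² ≈ 9.71.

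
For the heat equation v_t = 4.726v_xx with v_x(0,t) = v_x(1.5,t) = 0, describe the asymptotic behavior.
v → constant (steady state). Heat is conserved (no flux at boundaries); solution approaches the spatial average.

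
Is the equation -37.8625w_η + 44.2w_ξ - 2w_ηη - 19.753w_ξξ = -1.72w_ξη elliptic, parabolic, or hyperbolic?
Rewriting in standard form: -19.753w_ξξ + 1.72w_ξη - 2w_ηη + 44.2w_ξ - 37.8625w_η = 0. Computing B² - 4AC with A = -19.753, B = 1.72, C = -2: discriminant = -155.0656 (negative). Answer: elliptic.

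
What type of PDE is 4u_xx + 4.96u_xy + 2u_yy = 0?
With A = 4, B = 4.96, C = 2, the discriminant is -7.3984. This is an elliptic PDE.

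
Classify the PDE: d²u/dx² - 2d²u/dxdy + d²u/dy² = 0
A = 1, B = -2, C = 1. Discriminant B² - 4AC = 0. Since 0 = 0, parabolic.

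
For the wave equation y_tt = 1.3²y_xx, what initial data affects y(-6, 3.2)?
Domain of dependence: [-10.16, -1.84]. Signals travel at speed 1.3, so data within |x - -6| ≤ 1.3·3.2 = 4.16 can reach the point.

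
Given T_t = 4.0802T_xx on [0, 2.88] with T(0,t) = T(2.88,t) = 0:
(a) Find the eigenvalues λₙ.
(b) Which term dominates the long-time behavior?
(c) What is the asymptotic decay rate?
Eigenvalues: λₙ = 4.0802n²π²/2.88².
First three modes:
  n=1: λ₁ = 4.0802π²/2.88² ≈ 4.855
  n=2: λ₂ = 16.3208π²/2.88² ≈ 19.42 (4× faster decay)
  n=3: λ₃ = 36.7218π²/2.88² ≈ 43.696 (9× faster decay)
As t → ∞, higher modes decay exponentially faster. The n=1 mode dominates: T ~ c₁ sin(πx/2.88) e^{-λ₁t}.
Decay rate: λ₁ = 4.0802π²/2.88² ≈ 4.855.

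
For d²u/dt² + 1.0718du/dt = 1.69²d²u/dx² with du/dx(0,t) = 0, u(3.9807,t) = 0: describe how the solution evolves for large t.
u → 0. Damping (γ=1.0718) dissipates energy; oscillations decay exponentially.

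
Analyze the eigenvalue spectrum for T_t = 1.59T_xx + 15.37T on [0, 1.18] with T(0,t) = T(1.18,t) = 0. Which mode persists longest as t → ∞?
Eigenvalues: λₙ = 1.59n²π²/1.18² - 15.37.
First three modes:
  n=1: λ₁ = 1.59π²/1.18² - 15.37 ≈ -4.1
  n=2: λ₂ = 6.36π²/1.18² - 15.37 ≈ 29.711
  n=3: λ₃ = 14.31π²/1.18² - 15.37 ≈ 86.062
Since 1.59π²/1.18² ≈ 11.27 < 15.37, λ₁ < 0.
The n=1 mode grows fastest (−λₙ is largest for n=1) → dominates.
Asymptotic: T ~ c₁ sin(πx/1.18) e^{4.1t} (exponential growth at rate −λ₁ ≈ 4.1).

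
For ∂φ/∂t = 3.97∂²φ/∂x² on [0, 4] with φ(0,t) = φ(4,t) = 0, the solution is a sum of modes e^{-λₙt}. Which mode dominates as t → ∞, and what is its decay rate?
Eigenvalues: λₙ = 3.97n²π²/4².
First three modes:
  n=1: λ₁ = 3.97π²/4² ≈ 2.449
  n=2: λ₂ = 15.88π²/4² ≈ 9.796 (4× faster decay)
  n=3: λ₃ = 35.73π²/4² ≈ 22.04 (9× faster decay)
As t → ∞, higher modes decay exponentially faster. The n=1 mode dominates: φ ~ c₁ sin(πx/4) e^{-λ₁t}.
Decay rate: λ₁ = 3.97π²/4² ≈ 2.449.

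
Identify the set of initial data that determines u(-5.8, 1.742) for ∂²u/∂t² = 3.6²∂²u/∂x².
Domain of dependence: [-12.0712, 0.4712]. Signals travel at speed 3.6, so data within |x - -5.8| ≤ 3.6·1.742 = 6.2712 can reach the point.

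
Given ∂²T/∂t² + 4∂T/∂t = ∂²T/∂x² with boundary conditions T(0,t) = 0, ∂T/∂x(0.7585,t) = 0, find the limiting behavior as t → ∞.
T → 0. Damping (γ=4) dissipates energy; oscillations decay exponentially.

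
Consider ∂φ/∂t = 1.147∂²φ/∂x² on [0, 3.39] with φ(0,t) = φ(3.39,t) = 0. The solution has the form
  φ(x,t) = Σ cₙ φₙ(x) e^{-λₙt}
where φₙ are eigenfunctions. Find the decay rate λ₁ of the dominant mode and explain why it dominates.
Eigenvalues: λₙ = 1.147n²π²/3.39².
First three modes:
  n=1: λ₁ = 1.147π²/3.39² ≈ 0.985
  n=2: λ₂ = 4.588π²/3.39² ≈ 3.94 (4× faster decay)
  n=3: λ₃ = 10.323π²/3.39² ≈ 8.866 (9× faster decay)
As t → ∞, higher modes decay exponentially faster. The n=1 mode dominates: φ ~ c₁ sin(πx/3.39) e^{-λ₁t}.
Decay rate: λ₁ = 1.147π²/3.39² ≈ 0.985.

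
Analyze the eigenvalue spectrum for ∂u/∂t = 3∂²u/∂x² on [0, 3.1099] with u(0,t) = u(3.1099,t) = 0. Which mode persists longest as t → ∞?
Eigenvalues: λₙ = 3n²π²/3.1099².
First three modes:
  n=1: λ₁ = 3π²/3.1099² ≈ 3.061
  n=2: λ₂ = 12π²/3.1099² ≈ 12.246 (4× faster decay)
  n=3: λ₃ = 27π²/3.1099² ≈ 27.553 (9× faster decay)
As t → ∞, higher modes decay exponentially faster. The n=1 mode dominates: u ~ c₁ sin(πx/3.1099) e^{-λ₁t}.
Decay rate: λ₁ = 3π²/3.1099² ≈ 3.061.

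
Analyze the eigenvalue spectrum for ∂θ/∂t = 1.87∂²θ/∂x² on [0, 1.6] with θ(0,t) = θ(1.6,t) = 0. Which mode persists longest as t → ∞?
Eigenvalues: λₙ = 1.87n²π²/1.6².
First three modes:
  n=1: λ₁ = 1.87π²/1.6² ≈ 7.209
  n=2: λ₂ = 7.48π²/1.6² ≈ 28.838 (4× faster decay)
  n=3: λ₃ = 16.83π²/1.6² ≈ 64.885 (9× faster decay)
As t → ∞, higher modes decay exponentially faster. The n=1 mode dominates: θ ~ c₁ sin(πx/1.6) e^{-λ₁t}.
Decay rate: λ₁ = 1.87π²/1.6² ≈ 7.209.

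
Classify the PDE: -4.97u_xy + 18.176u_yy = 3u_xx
Rewriting in standard form: -3u_xx - 4.97u_xy + 18.176u_yy = 0. A = -3, B = -4.97, C = 18.176. Discriminant B² - 4AC = 242.8129. Since 242.8129 > 0, hyperbolic.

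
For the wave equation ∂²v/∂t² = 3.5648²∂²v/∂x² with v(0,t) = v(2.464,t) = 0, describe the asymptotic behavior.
v oscillates (no decay). Energy is conserved; the solution oscillates indefinitely as standing waves.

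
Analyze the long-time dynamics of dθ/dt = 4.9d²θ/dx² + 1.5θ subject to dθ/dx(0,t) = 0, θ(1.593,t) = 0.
Long-time behavior: θ → 0. Diffusion dominates reaction (r=1.5 < κπ²/(4L²)≈4.76); solution decays.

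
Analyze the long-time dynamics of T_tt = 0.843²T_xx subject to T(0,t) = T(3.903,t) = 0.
Long-time behavior: T oscillates (no decay). Energy is conserved; the solution oscillates indefinitely as standing waves.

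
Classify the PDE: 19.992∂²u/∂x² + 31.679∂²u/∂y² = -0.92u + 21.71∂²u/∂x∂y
Rewriting in standard form: 19.992∂²u/∂x² - 21.71∂²u/∂x∂y + 31.679∂²u/∂y² + 0.92u = 0. A = 19.992, B = -21.71, C = 31.679. Discriminant B² - 4AC = -2061.982172. Since -2061.982172 < 0, elliptic.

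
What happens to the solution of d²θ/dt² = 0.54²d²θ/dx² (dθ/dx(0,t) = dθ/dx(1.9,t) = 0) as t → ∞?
θ oscillates about a mean that drifts linearly in t (generically unbounded; no decay). There is no damping, so the nonconstant modes persist as standing waves (energy conserved, no decay). But with Neumann conditions at both ends the constant mode has eigenvalue 0: the spatial mean M(t) of θ satisfies M'' = 0, so M(t) = M(0) + M'(0)·t. Unless the initial velocity has zero mean (∫θ_t(x,0)dx = 0), the solution grows linearly in t (unbounded, though not exponentially); if it does have zero mean, the solution stays bounded and simply oscillates.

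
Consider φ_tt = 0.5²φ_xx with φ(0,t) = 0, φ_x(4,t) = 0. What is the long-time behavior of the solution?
As t → ∞, φ oscillates (no decay). Energy is conserved; the solution oscillates indefinitely as standing waves.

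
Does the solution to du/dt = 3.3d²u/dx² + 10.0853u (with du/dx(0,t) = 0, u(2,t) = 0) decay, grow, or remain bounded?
u grows unboundedly. Reaction dominates diffusion (r=10.0853 > κπ²/(4L²)≈2.04); solution grows exponentially.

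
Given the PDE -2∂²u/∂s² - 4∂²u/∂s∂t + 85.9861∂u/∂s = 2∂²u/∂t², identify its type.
Rewriting in standard form: -2∂²u/∂s² - 4∂²u/∂s∂t - 2∂²u/∂t² + 85.9861∂u/∂s = 0. The second-order coefficients are A = -2, B = -4, C = -2. Since B² - 4AC = 0 = 0, this is a parabolic PDE.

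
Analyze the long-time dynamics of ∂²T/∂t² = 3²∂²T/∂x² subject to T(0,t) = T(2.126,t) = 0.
Long-time behavior: T oscillates (no decay). Energy is conserved; the solution oscillates indefinitely as standing waves.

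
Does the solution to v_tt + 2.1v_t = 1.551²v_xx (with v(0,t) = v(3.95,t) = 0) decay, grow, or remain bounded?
v → 0. Damping (γ=2.1) dissipates energy; oscillations decay exponentially.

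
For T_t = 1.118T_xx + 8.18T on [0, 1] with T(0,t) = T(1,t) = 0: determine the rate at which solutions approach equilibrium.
Eigenvalues: λₙ = 1.118n²π²/1² - 8.18.
First three modes:
  n=1: λ₁ = 1.118π² - 8.18 ≈ 2.854
  n=2: λ₂ = 4.472π² - 8.18 ≈ 35.957
  n=3: λ₃ = 10.062π² - 8.18 ≈ 91.128
Since 1.118π² ≈ 11.034 > 8.18, all λₙ > 0.
The n=1 mode decays slowest → dominates as t → ∞.
Asymptotic: T ~ c₁ sin(πx/1) e^{-λ₁t} with decay rate λ₁ ≈ 2.854.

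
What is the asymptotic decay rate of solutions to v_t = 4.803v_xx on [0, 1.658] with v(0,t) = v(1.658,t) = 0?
Eigenvalues: λₙ = 4.803n²π²/1.658².
First three modes:
  n=1: λ₁ = 4.803π²/1.658² ≈ 17.244
  n=2: λ₂ = 19.212π²/1.658² ≈ 68.977 (4× faster decay)
  n=3: λ₃ = 43.227π²/1.658² ≈ 155.198 (9× faster decay)
As t → ∞, higher modes decay exponentially faster. The n=1 mode dominates: v ~ c₁ sin(πx/1.658) e^{-λ₁t}.
Decay rate: λ₁ = 4.803π²/1.658² ≈ 17.244.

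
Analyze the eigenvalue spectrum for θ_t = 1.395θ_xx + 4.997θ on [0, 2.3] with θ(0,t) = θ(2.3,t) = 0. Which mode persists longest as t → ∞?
Eigenvalues: λₙ = 1.395n²π²/2.3² - 4.997.
First three modes:
  n=1: λ₁ = 1.395π²/2.3² - 4.997 ≈ -2.394
  n=2: λ₂ = 5.58π²/2.3² - 4.997 ≈ 5.414
  n=3: λ₃ = 12.555π²/2.3² - 4.997 ≈ 18.427
Since 1.395π²/2.3² ≈ 2.603 < 4.997, λ₁ < 0.
The n=1 mode grows fastest (−λₙ is largest for n=1) → dominates.
Asymptotic: θ ~ c₁ sin(πx/2.3) e^{2.394t} (exponential growth at rate −λ₁ ≈ 2.394).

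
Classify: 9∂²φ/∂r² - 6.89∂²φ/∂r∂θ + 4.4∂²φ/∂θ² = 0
Elliptic (discriminant = -110.9279).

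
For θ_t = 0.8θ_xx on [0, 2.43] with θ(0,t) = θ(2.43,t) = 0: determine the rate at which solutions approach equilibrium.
Eigenvalues: λₙ = 0.8n²π²/2.43².
First three modes:
  n=1: λ₁ = 0.8π²/2.43² ≈ 1.337
  n=2: λ₂ = 3.2π²/2.43² ≈ 5.349 (4× faster decay)
  n=3: λ₃ = 7.2π²/2.43² ≈ 12.034 (9× faster decay)
As t → ∞, higher modes decay exponentially faster. The n=1 mode dominates: θ ~ c₁ sin(πx/2.43) e^{-λ₁t}.
Decay rate: λ₁ = 0.8π²/2.43² ≈ 1.337.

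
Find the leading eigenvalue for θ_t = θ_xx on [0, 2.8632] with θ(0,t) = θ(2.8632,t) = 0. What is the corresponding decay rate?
Eigenvalues: λₙ = n²π²/2.8632².
First three modes:
  n=1: λ₁ = π²/2.8632² ≈ 1.204
  n=2: λ₂ = 4π²/2.8632² ≈ 4.816 (4× faster decay)
  n=3: λ₃ = 9π²/2.8632² ≈ 10.835 (9× faster decay)
As t → ∞, higher modes decay exponentially faster. The n=1 mode dominates: θ ~ c₁ sin(πx/2.8632) e^{-λ₁t}.
Decay rate: λ₁ = π²/2.8632² ≈ 1.204.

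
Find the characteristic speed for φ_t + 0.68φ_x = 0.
Speed = 0.68. Information travels along x - 0.68t = const (rightward).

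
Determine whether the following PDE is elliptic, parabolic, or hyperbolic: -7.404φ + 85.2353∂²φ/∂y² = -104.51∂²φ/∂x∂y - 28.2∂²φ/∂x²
Rewriting in standard form: 28.2∂²φ/∂x² + 104.51∂²φ/∂x∂y + 85.2353∂²φ/∂y² - 7.404φ = 0. Coefficients: A = 28.2, B = 104.51, C = 85.2353. B² - 4AC = 1307.79826, which is positive, so the equation is hyperbolic.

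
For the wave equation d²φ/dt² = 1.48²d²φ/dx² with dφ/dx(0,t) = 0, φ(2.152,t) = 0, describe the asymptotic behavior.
φ oscillates (no decay). Energy is conserved; the solution oscillates indefinitely as standing waves.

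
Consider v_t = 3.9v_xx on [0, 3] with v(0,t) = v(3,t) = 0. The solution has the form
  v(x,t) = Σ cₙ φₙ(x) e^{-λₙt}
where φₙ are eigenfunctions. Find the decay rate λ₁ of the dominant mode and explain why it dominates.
Eigenvalues: λₙ = 3.9n²π²/3².
First three modes:
  n=1: λ₁ = 3.9π²/3² ≈ 4.277
  n=2: λ₂ = 15.6π²/3² ≈ 17.107 (4× faster decay)
  n=3: λ₃ = 35.1π²/3² ≈ 38.491 (9× faster decay)
As t → ∞, higher modes decay exponentially faster. The n=1 mode dominates: v ~ c₁ sin(πx/3) e^{-λ₁t}.
Decay rate: λ₁ = 3.9π²/3² ≈ 4.277.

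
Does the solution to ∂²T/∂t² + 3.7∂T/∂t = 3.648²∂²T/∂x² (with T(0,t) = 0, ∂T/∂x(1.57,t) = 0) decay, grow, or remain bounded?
T → 0. Damping (γ=3.7) dissipates energy; oscillations decay exponentially.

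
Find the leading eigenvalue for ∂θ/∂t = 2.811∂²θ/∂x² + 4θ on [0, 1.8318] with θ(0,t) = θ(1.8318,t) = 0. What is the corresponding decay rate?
Eigenvalues: λₙ = 2.811n²π²/1.8318² - 4.
First three modes:
  n=1: λ₁ = 2.811π²/1.8318² - 4 ≈ 4.268
  n=2: λ₂ = 11.244π²/1.8318² - 4 ≈ 29.072
  n=3: λ₃ = 25.299π²/1.8318² - 4 ≈ 70.413
Since 2.811π²/1.8318² ≈ 8.268 > 4, all λₙ > 0.
The n=1 mode decays slowest → dominates as t → ∞.
Asymptotic: θ ~ c₁ sin(πx/1.8318) e^{-λ₁t} with decay rate λ₁ ≈ 4.268.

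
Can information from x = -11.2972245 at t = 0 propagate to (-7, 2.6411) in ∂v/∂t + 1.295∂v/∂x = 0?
No. Only data at x = -10.4202245 affects (-7, 2.6411). Advection has one-way propagation along characteristics.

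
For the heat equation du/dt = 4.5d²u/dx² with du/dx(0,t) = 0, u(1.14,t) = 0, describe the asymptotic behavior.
u → 0. Heat escapes through the Dirichlet boundary.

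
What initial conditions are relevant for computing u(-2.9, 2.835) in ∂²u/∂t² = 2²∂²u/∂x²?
Domain of dependence: [-8.57, 2.77]. Signals travel at speed 2, so data within |x - -2.9| ≤ 2·2.835 = 5.67 can reach the point.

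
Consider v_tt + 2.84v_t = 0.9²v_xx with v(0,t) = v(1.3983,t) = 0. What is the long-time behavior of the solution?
As t → ∞, v → 0. Damping (γ=2.84) dissipates energy; oscillations decay exponentially.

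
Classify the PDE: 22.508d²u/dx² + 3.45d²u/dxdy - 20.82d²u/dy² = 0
A = 22.508, B = 3.45, C = -20.82. Discriminant B² - 4AC = 1886.36874. Since 1886.36874 > 0, hyperbolic.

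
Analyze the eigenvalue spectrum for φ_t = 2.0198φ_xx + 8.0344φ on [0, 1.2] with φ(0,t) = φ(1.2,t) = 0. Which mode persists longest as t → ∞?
Eigenvalues: λₙ = 2.0198n²π²/1.2² - 8.0344.
First three modes:
  n=1: λ₁ = 2.0198π²/1.2² - 8.0344 ≈ 5.809
  n=2: λ₂ = 8.0792π²/1.2² - 8.0344 ≈ 47.34
  n=3: λ₃ = 18.1782π²/1.2² - 8.0344 ≈ 116.557
Since 2.0198π²/1.2² ≈ 13.843 > 8.0344, all λₙ > 0.
The n=1 mode decays slowest → dominates as t → ∞.
Asymptotic: φ ~ c₁ sin(πx/1.2) e^{-λ₁t} with decay rate λ₁ ≈ 5.809.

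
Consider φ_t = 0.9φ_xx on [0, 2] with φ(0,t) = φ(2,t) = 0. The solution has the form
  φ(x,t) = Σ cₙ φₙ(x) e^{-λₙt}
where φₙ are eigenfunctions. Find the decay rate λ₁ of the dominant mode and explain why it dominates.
Eigenvalues: λₙ = 0.9n²π²/2².
First three modes:
  n=1: λ₁ = 0.9π²/2² ≈ 2.221
  n=2: λ₂ = 3.6π²/2² ≈ 8.883 (4× faster decay)
  n=3: λ₃ = 8.1π²/2² ≈ 19.986 (9× faster decay)
As t → ∞, higher modes decay exponentially faster. The n=1 mode dominates: φ ~ c₁ sin(πx/2) e^{-λ₁t}.
Decay rate: λ₁ = 0.9π²/2² ≈ 2.221.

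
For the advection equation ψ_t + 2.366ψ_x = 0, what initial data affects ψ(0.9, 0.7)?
A single point: x = -0.7562. The characteristic through (0.9, 0.7) is x - 2.366t = const, so x = 0.9 - 2.366·0.7 = -0.7562.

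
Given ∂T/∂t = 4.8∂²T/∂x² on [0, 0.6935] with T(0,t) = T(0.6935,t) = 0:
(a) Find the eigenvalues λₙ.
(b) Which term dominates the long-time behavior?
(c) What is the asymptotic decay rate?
Eigenvalues: λₙ = 4.8n²π²/0.6935².
First three modes:
  n=1: λ₁ = 4.8π²/0.6935² ≈ 98.503
  n=2: λ₂ = 19.2π²/0.6935² ≈ 394.011 (4× faster decay)
  n=3: λ₃ = 43.2π²/0.6935² ≈ 886.524 (9× faster decay)
As t → ∞, higher modes decay exponentially faster. The n=1 mode dominates: T ~ c₁ sin(πx/0.6935) e^{-λ₁t}.
Decay rate: λ₁ = 4.8π²/0.6935² ≈ 98.503.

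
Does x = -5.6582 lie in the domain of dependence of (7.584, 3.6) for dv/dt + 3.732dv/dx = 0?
No. Only data at x = -5.8512 affects (7.584, 3.6). Advection has one-way propagation along characteristics.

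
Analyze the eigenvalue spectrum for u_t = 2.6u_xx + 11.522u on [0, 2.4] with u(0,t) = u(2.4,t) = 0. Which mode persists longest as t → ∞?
Eigenvalues: λₙ = 2.6n²π²/2.4² - 11.522.
First three modes:
  n=1: λ₁ = 2.6π²/2.4² - 11.522 ≈ -7.067
  n=2: λ₂ = 10.4π²/2.4² - 11.522 ≈ 6.298
  n=3: λ₃ = 23.4π²/2.4² - 11.522 ≈ 28.573
Since 2.6π²/2.4² ≈ 4.455 < 11.522, λ₁ < 0.
The n=1 mode grows fastest (−λₙ is largest for n=1) → dominates.
Asymptotic: u ~ c₁ sin(πx/2.4) e^{7.067t} (exponential growth at rate −λ₁ ≈ 7.067).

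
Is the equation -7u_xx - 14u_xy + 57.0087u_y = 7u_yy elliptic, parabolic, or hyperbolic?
Rewriting in standard form: -7u_xx - 14u_xy - 7u_yy + 57.0087u_y = 0. Computing B² - 4AC with A = -7, B = -14, C = -7: discriminant = 0 (zero). Answer: parabolic.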